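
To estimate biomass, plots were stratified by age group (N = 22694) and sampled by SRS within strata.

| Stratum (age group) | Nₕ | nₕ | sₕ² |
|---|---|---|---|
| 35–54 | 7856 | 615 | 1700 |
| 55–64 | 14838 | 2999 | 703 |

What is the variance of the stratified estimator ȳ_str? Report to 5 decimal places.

Var(ȳ_str) = Σₕ Wₕ²(1 − fₕ)sₕ²/nₕ with Wₕ = Nₕ/N, N = 22694.
35–54: Wₕ = 0.34617079; term = 0.34617079²·(1 − 0.07828411)·1700/615 = 0.30531752.
55–64: Wₕ = 0.65382921; term = 0.65382921²·(1 − 0.20211619)·703/2999 = 0.079955279.
Sum = 0.3852728.

0.38527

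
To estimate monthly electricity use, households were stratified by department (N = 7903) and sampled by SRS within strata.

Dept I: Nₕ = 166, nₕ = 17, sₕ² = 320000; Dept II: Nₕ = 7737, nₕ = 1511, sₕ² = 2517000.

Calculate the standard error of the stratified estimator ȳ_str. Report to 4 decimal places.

35.9472

Var(ȳ_str) = Σₕ Wₕ²(1 − fₕ)sₕ²/nₕ with Wₕ = Nₕ/N, N = 7903.
Dept I: Wₕ = 0.02100468; term = 0.02100468²·(1 − 0.10240964)·320000/17 = 7.4543787.
Dept II: Wₕ = 0.97899532; term = 0.97899532²·(1 − 0.19529533)·2517000/1511 = 1284.7437.
Sum = 1292.1981.
SE = √(1292.1981) = 35.9472.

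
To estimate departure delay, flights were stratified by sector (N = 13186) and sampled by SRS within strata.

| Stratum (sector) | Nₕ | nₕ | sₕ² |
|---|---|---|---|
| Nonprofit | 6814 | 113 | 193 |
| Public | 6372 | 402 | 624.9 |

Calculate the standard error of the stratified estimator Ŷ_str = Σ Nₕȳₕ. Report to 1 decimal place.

11709.8

Var(Ŷ_str) = Σₕ Nₕ²(1 − fₕ)sₕ²/nₕ.
Nonprofit: 6814²·(1 − 113/6814)·193/113 = 7.7986712 × 10^7.
Public: 6372²·(1 − 402/6372)·624.9/402 = 5.9133634 × 10^7.
Sum = 1.3712035 × 10^8.
SE = √(1.3712035 × 10^8) = 11709.8.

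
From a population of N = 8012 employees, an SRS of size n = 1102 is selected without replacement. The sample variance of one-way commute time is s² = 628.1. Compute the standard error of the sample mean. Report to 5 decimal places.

Under SRS without replacement, Var(ȳ) = (1 − f)·s²/n with f = n/N = 1102/8012 = 0.13754368.
Var(ȳ) = (1 − 0.13754368)·628.1/1102 = 0.86245632·0.5699637 = 0.49156879.
SE(ȳ) = √(0.49156879) = 0.70112.

0.70112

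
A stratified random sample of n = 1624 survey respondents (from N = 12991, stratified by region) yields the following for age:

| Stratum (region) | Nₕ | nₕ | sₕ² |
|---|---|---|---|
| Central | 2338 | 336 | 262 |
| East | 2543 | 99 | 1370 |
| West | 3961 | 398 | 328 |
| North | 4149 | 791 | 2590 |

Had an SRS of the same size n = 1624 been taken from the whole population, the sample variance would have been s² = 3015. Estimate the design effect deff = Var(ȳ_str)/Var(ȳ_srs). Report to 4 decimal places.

0.5359

Var(ȳ_str) = Σ Wₕ²(1−fₕ)sₕ²/nₕ with Wₕ = Nₕ/12991:
  Central: (2338/12991)²·(1−336/2338)·262/336 = 0.02162646
  East: (2543/12991)²·(1−99/2543)·1370/99 = 0.50962153
  West: (3961/12991)²·(1−398/3961)·328/398 = 0.068916985
  North: (4149/12991)²·(1−791/4149)·2590/791 = 0.27031008
  → Var(ȳ_str) = 0.87047506.
Var(ȳ_srs) = (1 − 1624/12991)·3015/1624 = 1.6244433.
deff = 0.87047506 / 1.6244433 = 0.5359.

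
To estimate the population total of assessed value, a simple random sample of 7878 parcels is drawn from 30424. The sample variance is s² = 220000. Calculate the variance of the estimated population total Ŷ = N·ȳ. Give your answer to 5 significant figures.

Var(Ŷ) = N²·Var(ȳ) = N²·(1 − n/N)·s²/n.
f = 7878/30424 = 0.25894031; Var(ȳ) = 0.74105969·220000/7878 = 20.694736.
Var(Ŷ) = 30424² · 20.694736 = 1.9155457 × 10^10.

1.9155 × 10^10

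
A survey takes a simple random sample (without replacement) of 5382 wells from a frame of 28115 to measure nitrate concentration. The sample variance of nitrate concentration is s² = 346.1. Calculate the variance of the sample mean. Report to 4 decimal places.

Under SRS without replacement, Var(ȳ) = (1 − f)·s²/n with f = n/N = 5382/28115 = 0.19142806.
Var(ȳ) = (1 − 0.19142806)·346.1/5382 = 0.80857194·0.064306949 = 0.051996794.

0.0520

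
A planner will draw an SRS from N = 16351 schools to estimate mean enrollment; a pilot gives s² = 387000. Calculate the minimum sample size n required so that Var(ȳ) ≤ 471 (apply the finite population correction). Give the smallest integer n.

783

Without fpc, n₀ = s²/D = 387000/471 = 821.6561.
With fpc, (1 − n/N)·s²/n ≤ D requires n ≥ n₀/(1 + n₀/N) = 821.6561/(1 + 821.6561/16351) = 782.3425.
Rounding up, n = 783.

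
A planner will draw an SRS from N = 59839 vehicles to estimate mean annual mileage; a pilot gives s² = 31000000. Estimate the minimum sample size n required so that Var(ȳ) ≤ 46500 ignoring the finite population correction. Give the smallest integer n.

667

Without fpc, n₀ = s²/D = 31000000/46500 = 666.6667.
Rounding up, n = 667.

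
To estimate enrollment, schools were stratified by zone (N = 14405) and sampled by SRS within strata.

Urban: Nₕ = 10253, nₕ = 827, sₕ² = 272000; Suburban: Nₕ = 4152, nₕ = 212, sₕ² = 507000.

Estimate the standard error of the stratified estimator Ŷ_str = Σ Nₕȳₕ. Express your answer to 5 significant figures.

266290

Var(Ŷ_str) = Σₕ Nₕ²(1 − fₕ)sₕ²/nₕ.
Urban: 10253²·(1 − 827/10253)·272000/827 = 3.1786432 × 10^10.
Suburban: 4152²·(1 − 212/4152)·507000/212 = 3.9122416 × 10^10.
Sum = 7.0908848 × 10^10.
SE = √(7.0908848 × 10^10) = 266290.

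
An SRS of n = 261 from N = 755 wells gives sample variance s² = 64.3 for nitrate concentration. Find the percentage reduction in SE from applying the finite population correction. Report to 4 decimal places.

f = n/N = 261/755 = 0.34569536.
SE_no-fpc = √(s²/n) = 0.49634681; SE_fpc = √((1−f)s²/n) = 0.40149046.
Ratio = √(1−f) = 0.80889099. Reduction = 100·(1 − 0.80889099) = 19.1109%.

19.1109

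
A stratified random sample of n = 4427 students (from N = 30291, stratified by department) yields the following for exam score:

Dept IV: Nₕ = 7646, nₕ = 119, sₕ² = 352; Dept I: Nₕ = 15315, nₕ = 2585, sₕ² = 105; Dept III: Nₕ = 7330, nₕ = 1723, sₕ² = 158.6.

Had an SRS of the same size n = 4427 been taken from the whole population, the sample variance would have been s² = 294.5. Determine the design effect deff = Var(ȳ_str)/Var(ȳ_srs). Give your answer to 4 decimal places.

3.4909

Var(ȳ_str) = Σ Wₕ²(1−fₕ)sₕ²/nₕ with Wₕ = Nₕ/30291:
  Dept IV: (7646/30291)²·(1−119/7646)·352/119 = 0.1855345
  Dept I: (15315/30291)²·(1−2585/15315)·105/2585 = 0.0086307182
  Dept III: (7330/30291)²·(1−1723/7330)·158.6/1723 = 0.0041231128
  → Var(ȳ_str) = 0.19828833.
Var(ȳ_srs) = (1 − 4427/30291)·294.5/4427 = 0.056801245.
deff = 0.19828833 / 0.056801245 = 3.4909.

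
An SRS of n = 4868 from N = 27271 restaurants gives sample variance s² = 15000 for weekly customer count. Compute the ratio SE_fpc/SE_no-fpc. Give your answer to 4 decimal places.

0.9064

f = n/N = 4868/27271 = 0.17850464.
SE_no-fpc = √(s²/n) = 1.7553768; SE_fpc = √((1−f)s²/n) = 1.59101.
Ratio = √(1−f) = 0.90636381.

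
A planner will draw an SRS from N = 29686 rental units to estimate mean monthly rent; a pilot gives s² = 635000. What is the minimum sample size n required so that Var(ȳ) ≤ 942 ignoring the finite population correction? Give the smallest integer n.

Without fpc, n₀ = s²/D = 635000/942 = 674.0977.
Rounding up, n = 675.

675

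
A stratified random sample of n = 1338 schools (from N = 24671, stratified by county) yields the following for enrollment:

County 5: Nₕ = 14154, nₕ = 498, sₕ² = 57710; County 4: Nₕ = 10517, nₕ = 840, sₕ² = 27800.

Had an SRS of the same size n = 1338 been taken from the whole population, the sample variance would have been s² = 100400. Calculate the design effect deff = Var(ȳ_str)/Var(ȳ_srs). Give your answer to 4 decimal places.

0.5965

Var(ȳ_str) = Σ Wₕ²(1−fₕ)sₕ²/nₕ with Wₕ = Nₕ/24671:
  County 5: (14154/24671)²·(1−498/14154)·57710/498 = 36.800263
  County 4: (10517/24671)²·(1−840/10517)·27800/840 = 5.5338148
  → Var(ȳ_str) = 42.334078.
Var(ȳ_srs) = (1 − 1338/24671)·100400/1338 = 70.967814.
deff = 42.334078 / 70.967814 = 0.5965.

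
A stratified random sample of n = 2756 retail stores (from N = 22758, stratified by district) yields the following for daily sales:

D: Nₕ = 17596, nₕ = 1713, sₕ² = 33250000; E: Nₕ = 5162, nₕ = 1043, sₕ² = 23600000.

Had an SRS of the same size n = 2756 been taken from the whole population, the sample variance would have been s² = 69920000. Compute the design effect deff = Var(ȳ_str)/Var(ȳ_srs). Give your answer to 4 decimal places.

0.5114

Var(ȳ_str) = Σ Wₕ²(1−fₕ)sₕ²/nₕ with Wₕ = Nₕ/22758:
  D: (17596/22758)²·(1−1713/17596)·33250000/1713 = 10474
  E: (5162/22758)²·(1−1043/5162)·23600000/1043 = 928.90072
  → Var(ȳ_str) = 11402.901.
Var(ȳ_srs) = (1 − 2756/22758)·69920000/2756 = 22297.775.
deff = 11402.901 / 22297.775 = 0.5114.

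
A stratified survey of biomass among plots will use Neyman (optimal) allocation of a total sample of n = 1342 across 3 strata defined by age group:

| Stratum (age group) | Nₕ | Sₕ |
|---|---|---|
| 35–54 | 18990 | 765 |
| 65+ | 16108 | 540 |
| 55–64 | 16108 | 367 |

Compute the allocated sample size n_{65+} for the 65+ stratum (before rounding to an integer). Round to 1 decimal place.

Neyman allocation: nₕ = n·NₕSₕ / Σⱼ NⱼSⱼ.
Σ NⱼSⱼ = 18990·765 + 16108·540 + 16108·367 = 2.9137306 × 10^7.
n_{65+} = 1342·16108·540 / (2.9137306 × 10^7) = 400.6.

400.6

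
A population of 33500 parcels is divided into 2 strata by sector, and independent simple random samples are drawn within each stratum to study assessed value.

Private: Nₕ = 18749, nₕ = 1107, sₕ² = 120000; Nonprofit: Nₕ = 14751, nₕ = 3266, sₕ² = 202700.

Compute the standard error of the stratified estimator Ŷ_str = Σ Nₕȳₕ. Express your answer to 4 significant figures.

215300

Var(Ŷ_str) = Σₕ Nₕ²(1 − fₕ)sₕ²/nₕ.
Private: 18749²·(1 − 1107/18749)·120000/1107 = 3.5855811 × 10^10.
Nonprofit: 14751²·(1 − 3266/14751)·202700/3266 = 1.0514534 × 10^10.
Sum = 4.6370345 × 10^10.
SE = √(4.6370345 × 10^10) = 215300.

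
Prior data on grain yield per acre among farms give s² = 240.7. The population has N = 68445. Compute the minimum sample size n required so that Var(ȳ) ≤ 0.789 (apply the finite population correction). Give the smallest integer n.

304

Without fpc, n₀ = s²/D = 240.7/0.789 = 305.0697.
With fpc, (1 − n/N)·s²/n ≤ D requires n ≥ n₀/(1 + n₀/N) = 305.0697/(1 + 305.0697/68445) = 303.7160.
Rounding up, n = 304.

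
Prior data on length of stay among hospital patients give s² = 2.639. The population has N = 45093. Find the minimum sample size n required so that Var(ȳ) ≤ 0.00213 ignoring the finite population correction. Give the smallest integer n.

1239

Without fpc, n₀ = s²/D = 2.639/0.00213 = 1238.9671.
Rounding up, n = 1239.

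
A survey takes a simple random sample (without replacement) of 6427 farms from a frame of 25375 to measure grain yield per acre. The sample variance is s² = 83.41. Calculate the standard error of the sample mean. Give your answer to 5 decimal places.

0.09844

Under SRS without replacement, Var(ȳ) = (1 − f)·s²/n with f = n/N = 6427/25375 = 0.25328079.
Var(ȳ) = (1 − 0.25328079)·83.41/6427 = 0.74671921·0.012978061 = 0.0096909677.
SE(ȳ) = √(0.0096909677) = 0.09844.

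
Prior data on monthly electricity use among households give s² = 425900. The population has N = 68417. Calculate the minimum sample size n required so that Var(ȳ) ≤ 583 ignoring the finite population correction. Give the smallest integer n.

731

Without fpc, n₀ = s²/D = 425900/583 = 730.5317.
Rounding up, n = 731.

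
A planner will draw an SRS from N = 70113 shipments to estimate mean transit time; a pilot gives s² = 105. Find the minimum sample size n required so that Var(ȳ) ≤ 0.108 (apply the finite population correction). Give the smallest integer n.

Without fpc, n₀ = s²/D = 105/0.108 = 972.2222.
With fpc, (1 − n/N)·s²/n ≤ D requires n ≥ n₀/(1 + n₀/N) = 972.2222/(1 + 972.2222/70113) = 958.9253.
Rounding up, n = 959.

959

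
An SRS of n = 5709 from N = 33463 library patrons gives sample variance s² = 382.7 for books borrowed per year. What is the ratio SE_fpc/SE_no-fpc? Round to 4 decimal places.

f = n/N = 5709/33463 = 0.17060634.
SE_no-fpc = √(s²/n) = 0.25891023; SE_fpc = √((1−f)s²/n) = 0.23579227.
Ratio = √(1−f) = 0.91071052.

0.9107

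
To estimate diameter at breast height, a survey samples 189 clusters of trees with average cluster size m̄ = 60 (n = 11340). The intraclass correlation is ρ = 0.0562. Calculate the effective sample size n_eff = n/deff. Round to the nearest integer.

deff = 1 + (60 − 1)·0.0562 = 1 + 3.3158 = 4.3158.
n_eff = 11340 / 4.3158 = 2628.

2628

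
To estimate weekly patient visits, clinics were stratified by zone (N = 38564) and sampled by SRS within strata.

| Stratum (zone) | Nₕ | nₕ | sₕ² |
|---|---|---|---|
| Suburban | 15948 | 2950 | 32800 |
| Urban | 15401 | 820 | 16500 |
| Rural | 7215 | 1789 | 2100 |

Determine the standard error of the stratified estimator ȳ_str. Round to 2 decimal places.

2.15

Var(ȳ_str) = Σₕ Wₕ²(1 − fₕ)sₕ²/nₕ with Wₕ = Nₕ/N, N = 38564.
Suburban: Wₕ = 0.41354631; term = 0.41354631²·(1 − 0.18497617)·32800/2950 = 1.5497814.
Urban: Wₕ = 0.39936210; term = 0.39936210²·(1 − 0.05324330)·16500/820 = 3.0383806.
Rural: Wₕ = 0.18709159; term = 0.18709159²·(1 − 0.24795565)·2100/1789 = 0.030900174.
Sum = 4.6190622.
SE = √(4.6190622) = 2.15.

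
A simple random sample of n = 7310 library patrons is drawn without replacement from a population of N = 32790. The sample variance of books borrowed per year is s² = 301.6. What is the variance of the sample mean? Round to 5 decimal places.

Under SRS without replacement, Var(ȳ) = (1 − f)·s²/n with f = n/N = 7310/32790 = 0.22293382.
Var(ȳ) = (1 − 0.22293382)·301.6/7310 = 0.77706618·0.04125855 = 0.032060624.

0.03206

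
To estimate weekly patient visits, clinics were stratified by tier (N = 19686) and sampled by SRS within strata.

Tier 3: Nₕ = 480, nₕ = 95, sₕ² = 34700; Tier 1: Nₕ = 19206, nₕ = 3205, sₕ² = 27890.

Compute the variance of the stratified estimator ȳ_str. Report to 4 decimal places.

Var(ȳ_str) = Σₕ Wₕ²(1 − fₕ)sₕ²/nₕ with Wₕ = Nₕ/N, N = 19686.
Tier 3: Wₕ = 0.02438281; term = 0.02438281²·(1 − 0.19791667)·34700/95 = 0.17417783.
Tier 1: Wₕ = 0.97561719; term = 0.97561719²·(1 − 0.16687493)·27890/3205 = 6.9006431.
Sum = 7.0748209.

7.0748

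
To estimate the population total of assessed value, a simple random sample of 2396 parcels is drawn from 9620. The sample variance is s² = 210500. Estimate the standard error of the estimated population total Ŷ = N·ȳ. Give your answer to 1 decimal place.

78137.4

Var(Ŷ) = N²·Var(ȳ) = N²·(1 − n/N)·s²/n.
f = 2396/9620 = 0.24906445; Var(ȳ) = 0.75093555·210500/2396 = 65.973261.
Var(Ŷ) = 9620² · 65.973261 = 6.1054559 × 10^9.
SE(Ŷ) = √(6.1054559 × 10^9) = 78137.4.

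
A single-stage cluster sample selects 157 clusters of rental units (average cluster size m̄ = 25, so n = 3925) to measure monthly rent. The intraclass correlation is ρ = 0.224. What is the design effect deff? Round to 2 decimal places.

deff = 1 + (25 − 1)·0.224 = 1 + 5.376 = 6.376.

6.38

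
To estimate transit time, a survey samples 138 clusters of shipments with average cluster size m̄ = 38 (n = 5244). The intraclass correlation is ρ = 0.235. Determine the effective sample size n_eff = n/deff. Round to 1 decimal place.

deff = 1 + (38 − 1)·0.235 = 1 + 8.695 = 9.695.
n_eff = 5244 / 9.695 = 540.9.

540.9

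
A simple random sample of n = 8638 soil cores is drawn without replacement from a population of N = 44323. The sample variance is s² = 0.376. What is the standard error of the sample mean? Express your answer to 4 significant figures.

Under SRS without replacement, Var(ȳ) = (1 − f)·s²/n with f = n/N = 8638/44323 = 0.19488753.
Var(ȳ) = (1 − 0.19488753)·0.376/8638 = 0.80511247·4.3528595 × 10^-5 = 3.5045414 × 10^-5.
SE(ȳ) = √(3.5045414 × 10^-5) = 0.005920.

0.005920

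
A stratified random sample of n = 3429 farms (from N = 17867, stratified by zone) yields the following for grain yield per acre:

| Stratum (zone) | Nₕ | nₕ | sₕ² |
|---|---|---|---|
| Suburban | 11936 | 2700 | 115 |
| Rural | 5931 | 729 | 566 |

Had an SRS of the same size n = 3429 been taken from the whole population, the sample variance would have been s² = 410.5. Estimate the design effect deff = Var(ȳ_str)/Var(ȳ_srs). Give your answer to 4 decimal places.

0.9277

Var(ȳ_str) = Σ Wₕ²(1−fₕ)sₕ²/nₕ with Wₕ = Nₕ/17867:
  Suburban: (11936/17867)²·(1−2700/11936)·115/2700 = 0.014708674
  Rural: (5931/17867)²·(1−729/5931)·566/729 = 0.075038458
  → Var(ȳ_str) = 0.089747132.
Var(ȳ_srs) = (1 − 3429/17867)·410.5/3429 = 0.096738885.
deff = 0.089747132 / 0.096738885 = 0.9277.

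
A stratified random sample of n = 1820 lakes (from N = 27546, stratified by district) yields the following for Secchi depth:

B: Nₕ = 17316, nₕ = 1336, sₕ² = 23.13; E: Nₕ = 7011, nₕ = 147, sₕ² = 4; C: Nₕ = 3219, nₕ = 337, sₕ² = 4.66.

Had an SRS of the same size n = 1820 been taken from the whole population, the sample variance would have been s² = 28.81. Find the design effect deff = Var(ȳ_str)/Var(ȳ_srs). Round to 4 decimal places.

Var(ȳ_str) = Σ Wₕ²(1−fₕ)sₕ²/nₕ with Wₕ = Nₕ/27546:
  B: (17316/27546)²·(1−1336/17316)·23.13/1336 = 0.0063135909
  E: (7011/27546)²·(1−147/7011)·4/147 = 0.0017257696
  C: (3219/27546)²·(1−337/3219)·4.66/337 = 1.6906507 × 10^-4
  → Var(ȳ_str) = 0.0082084256.
Var(ȳ_srs) = (1 − 1820/27546)·28.81/1820 = 0.014783783.
deff = 0.0082084256 / 0.014783783 = 0.5552.

0.5552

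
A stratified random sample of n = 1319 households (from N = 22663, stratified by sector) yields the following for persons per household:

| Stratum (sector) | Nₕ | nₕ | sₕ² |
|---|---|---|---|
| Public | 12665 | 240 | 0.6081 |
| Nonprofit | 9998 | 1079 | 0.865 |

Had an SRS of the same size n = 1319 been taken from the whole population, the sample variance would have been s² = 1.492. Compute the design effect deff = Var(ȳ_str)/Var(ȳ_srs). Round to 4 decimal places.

Var(ȳ_str) = Σ Wₕ²(1−fₕ)sₕ²/nₕ with Wₕ = Nₕ/22663:
  Public: (12665/22663)²·(1−240/12665)·0.6081/240 = 7.7630173 × 10^-4
  Nonprofit: (9998/22663)²·(1−1079/9998)·0.865/1079 = 1.3918395 × 10^-4
  → Var(ȳ_str) = 9.1548568 × 10^-4.
Var(ȳ_srs) = (1 − 1319/22663)·1.492/1319 = 0.0010653258.
deff = (9.1548568 × 10^-4) / 0.0010653258 = 0.8593.

0.8593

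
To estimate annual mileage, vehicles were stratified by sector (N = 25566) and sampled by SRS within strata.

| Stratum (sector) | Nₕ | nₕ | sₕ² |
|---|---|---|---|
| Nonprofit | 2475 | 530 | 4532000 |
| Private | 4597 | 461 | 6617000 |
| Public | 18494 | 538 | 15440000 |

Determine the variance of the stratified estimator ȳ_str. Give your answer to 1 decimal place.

Var(ȳ_str) = Σₕ Wₕ²(1 − fₕ)sₕ²/nₕ with Wₕ = Nₕ/N, N = 25566.
Nonprofit: Wₕ = 0.09680826; term = 0.09680826²·(1 − 0.21414141)·4532000/530 = 62.977189.
Private: Wₕ = 0.17980912; term = 0.17980912²·(1 − 0.10028279)·6617000/461 = 417.53191.
Public: Wₕ = 0.72338262; term = 0.72338262²·(1 − 0.02909052)·15440000/538 = 14580.751.
Sum = 15061.26.

15061.3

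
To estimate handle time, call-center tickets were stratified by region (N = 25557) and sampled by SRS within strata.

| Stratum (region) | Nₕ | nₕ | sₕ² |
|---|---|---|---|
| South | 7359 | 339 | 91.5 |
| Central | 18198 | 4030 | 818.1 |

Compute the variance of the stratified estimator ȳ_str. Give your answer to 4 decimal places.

0.1015

Var(ȳ_str) = Σₕ Wₕ²(1 − fₕ)sₕ²/nₕ with Wₕ = Nₕ/N, N = 25557.
South: Wₕ = 0.28794459; term = 0.28794459²·(1 − 0.04606604)·91.5/339 = 0.021348018.
Central: Wₕ = 0.71205541; term = 0.71205541²·(1 − 0.22145291)·818.1/4030 = 0.080133444.
Sum = 0.10148146.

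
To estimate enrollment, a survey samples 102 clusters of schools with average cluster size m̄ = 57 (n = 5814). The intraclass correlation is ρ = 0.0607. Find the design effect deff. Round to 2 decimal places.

4.40

deff = 1 + (57 − 1)·0.0607 = 1 + 3.3992 = 4.3992.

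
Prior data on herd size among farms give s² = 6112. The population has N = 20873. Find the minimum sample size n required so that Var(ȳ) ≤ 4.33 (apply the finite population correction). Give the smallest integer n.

1323

Without fpc, n₀ = s²/D = 6112/4.33 = 1411.5473.
With fpc, (1 − n/N)·s²/n ≤ D requires n ≥ n₀/(1 + n₀/N) = 1411.5473/(1 + 1411.5473/20873) = 1322.1371.
Rounding up, n = 1323.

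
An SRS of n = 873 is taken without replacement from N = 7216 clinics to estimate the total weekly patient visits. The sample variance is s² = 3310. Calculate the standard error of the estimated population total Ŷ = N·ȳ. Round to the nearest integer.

Var(Ŷ) = N²·Var(ȳ) = N²·(1 − n/N)·s²/n.
f = 873/7216 = 0.12098115; Var(ȳ) = 0.87901885·3310/873 = 3.3328206.
Var(Ŷ) = 7216² · 3.3328206 = 1.7354215 × 10^8.
SE(Ŷ) = √(1.7354215 × 10^8) = 13174.

13174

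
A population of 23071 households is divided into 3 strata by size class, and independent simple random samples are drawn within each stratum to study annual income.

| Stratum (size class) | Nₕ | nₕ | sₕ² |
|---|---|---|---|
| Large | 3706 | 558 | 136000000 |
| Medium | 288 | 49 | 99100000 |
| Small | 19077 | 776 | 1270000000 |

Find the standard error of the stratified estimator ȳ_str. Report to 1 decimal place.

Var(ȳ_str) = Σₕ Wₕ²(1 − fₕ)sₕ²/nₕ with Wₕ = Nₕ/N, N = 23071.
Large: Wₕ = 0.16063456; term = 0.16063456²·(1 − 0.15056665)·136000000/558 = 5342.1.
Medium: Wₕ = 0.01248320; term = 0.01248320²·(1 − 0.17013889)·99100000/49 = 261.5382.
Small: Wₕ = 0.82688223; term = 0.82688223²·(1 − 0.04067726)·1270000000/776 = 1.0734803 × 10^6.
Sum = 1.0790839 × 10^6.
SE = √(1.0790839 × 10^6) = 1038.8.

1038.8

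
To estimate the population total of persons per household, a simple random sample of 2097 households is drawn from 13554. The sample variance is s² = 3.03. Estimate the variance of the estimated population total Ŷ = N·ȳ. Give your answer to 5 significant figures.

224380

Var(Ŷ) = N²·Var(ȳ) = N²·(1 − n/N)·s²/n.
f = 2097/13554 = 0.15471448; Var(ȳ) = 0.84528552·3.03/2097 = 0.0012213711.
Var(Ŷ) = 13554² · 0.0012213711 = 224379.2.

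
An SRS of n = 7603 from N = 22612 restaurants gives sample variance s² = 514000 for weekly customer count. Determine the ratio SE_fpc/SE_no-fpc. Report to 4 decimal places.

0.8147

f = n/N = 7603/22612 = 0.33623740.
SE_no-fpc = √(s²/n) = 8.2222195; SE_fpc = √((1−f)s²/n) = 6.698776.
Ratio = √(1−f) = 0.81471627.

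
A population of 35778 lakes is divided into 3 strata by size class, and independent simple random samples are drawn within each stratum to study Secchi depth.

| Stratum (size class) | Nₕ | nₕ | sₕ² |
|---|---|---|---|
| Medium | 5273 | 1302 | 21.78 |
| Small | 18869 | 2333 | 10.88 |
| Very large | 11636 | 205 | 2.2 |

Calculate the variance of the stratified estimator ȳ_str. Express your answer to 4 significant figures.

Var(ȳ_str) = Σₕ Wₕ²(1 − fₕ)sₕ²/nₕ with Wₕ = Nₕ/N, N = 35778.
Medium: Wₕ = 0.14738107; term = 0.14738107²·(1 − 0.24691826)·21.78/1302 = 2.7363549 × 10^-4.
Small: Wₕ = 0.52739113; term = 0.52739113²·(1 − 0.12364195)·10.88/2333 = 0.0011367406.
Very large: Wₕ = 0.32522779; term = 0.32522779²·(1 − 0.01761774)·2.2/205 = 0.0011151278.
Sum = 0.0025255039.

0.002526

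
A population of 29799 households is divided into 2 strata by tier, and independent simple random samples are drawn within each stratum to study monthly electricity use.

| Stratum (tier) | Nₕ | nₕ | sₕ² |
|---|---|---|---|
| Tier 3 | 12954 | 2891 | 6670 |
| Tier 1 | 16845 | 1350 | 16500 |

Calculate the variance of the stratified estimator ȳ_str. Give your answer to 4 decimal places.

3.9313

Var(ȳ_str) = Σₕ Wₕ²(1 − fₕ)sₕ²/nₕ with Wₕ = Nₕ/N, N = 29799.
Tier 3: Wₕ = 0.43471257; term = 0.43471257²·(1 − 0.22317431)·6670/2891 = 0.33869262.
Tier 1: Wₕ = 0.56528743; term = 0.56528743²·(1 − 0.08014248)·16500/1350 = 3.5926043.
Sum = 3.9312969.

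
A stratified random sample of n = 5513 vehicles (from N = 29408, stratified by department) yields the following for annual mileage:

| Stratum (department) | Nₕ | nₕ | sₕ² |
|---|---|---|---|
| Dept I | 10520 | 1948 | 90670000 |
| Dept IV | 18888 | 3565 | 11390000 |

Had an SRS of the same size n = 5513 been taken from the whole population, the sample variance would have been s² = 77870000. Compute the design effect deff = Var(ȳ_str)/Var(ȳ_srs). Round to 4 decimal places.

0.5160

Var(ȳ_str) = Σ Wₕ²(1−fₕ)sₕ²/nₕ with Wₕ = Nₕ/29408:
  Dept I: (10520/29408)²·(1−1948/10520)·90670000/1948 = 4853.3497
  Dept IV: (18888/29408)²·(1−3565/18888)·11390000/3565 = 1069.2099
  → Var(ȳ_str) = 5922.5596.
Var(ȳ_srs) = (1 − 5513/29408)·77870000/5513 = 11476.877.
deff = 5922.5596 / 11476.877 = 0.5160.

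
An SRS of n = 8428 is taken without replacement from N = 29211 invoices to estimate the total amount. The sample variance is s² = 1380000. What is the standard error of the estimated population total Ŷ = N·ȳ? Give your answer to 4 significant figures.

Var(Ŷ) = N²·Var(ȳ) = N²·(1 − n/N)·s²/n.
f = 8428/29211 = 0.28852145; Var(ȳ) = 0.71147855·1380000/8428 = 116.49744.
Var(Ŷ) = 29211² · 116.49744 = 9.9405229 × 10^10.
SE(Ŷ) = √(9.9405229 × 10^10) = 315300.

315300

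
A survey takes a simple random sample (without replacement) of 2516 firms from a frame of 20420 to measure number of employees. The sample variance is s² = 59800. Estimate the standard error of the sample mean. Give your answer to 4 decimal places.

Under SRS without replacement, Var(ȳ) = (1 − f)·s²/n with f = n/N = 2516/20420 = 0.12321254.
Var(ȳ) = (1 − 0.12321254)·59800/2516 = 0.87678746·23.767886 = 20.839384.
SE(ȳ) = √(20.839384) = 4.5650.

4.5650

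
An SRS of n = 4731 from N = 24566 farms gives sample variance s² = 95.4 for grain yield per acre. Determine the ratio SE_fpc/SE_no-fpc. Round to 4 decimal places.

0.8986

f = n/N = 4731/24566 = 0.19258325.
SE_no-fpc = √(s²/n) = 0.14200306; SE_fpc = √((1−f)s²/n) = 0.1275988.
Ratio = √(1−f) = 0.89856372.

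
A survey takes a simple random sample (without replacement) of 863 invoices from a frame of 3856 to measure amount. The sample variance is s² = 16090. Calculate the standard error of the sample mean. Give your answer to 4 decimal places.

Under SRS without replacement, Var(ȳ) = (1 − f)·s²/n with f = n/N = 863/3856 = 0.22380705.
Var(ȳ) = (1 − 0.22380705)·16090/863 = 0.77619295·18.644264 = 14.471546.
SE(ȳ) = √(14.471546) = 3.8041.

3.8041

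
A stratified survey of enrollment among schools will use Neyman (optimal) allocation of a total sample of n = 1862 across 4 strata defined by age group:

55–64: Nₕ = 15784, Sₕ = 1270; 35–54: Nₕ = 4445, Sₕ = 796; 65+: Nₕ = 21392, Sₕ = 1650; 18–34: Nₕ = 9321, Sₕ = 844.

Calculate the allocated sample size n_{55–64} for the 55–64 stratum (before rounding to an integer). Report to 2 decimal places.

559.20

Neyman allocation: nₕ = n·NₕSₕ / Σⱼ NⱼSⱼ.
Σ NⱼSⱼ = 15784·1270 + 4445·796 + 21392·1650 + 9321·844 = 6.6747624 × 10^7.
n_{55–64} = 1862·15784·1270 / (6.6747624 × 10^7) = 559.20.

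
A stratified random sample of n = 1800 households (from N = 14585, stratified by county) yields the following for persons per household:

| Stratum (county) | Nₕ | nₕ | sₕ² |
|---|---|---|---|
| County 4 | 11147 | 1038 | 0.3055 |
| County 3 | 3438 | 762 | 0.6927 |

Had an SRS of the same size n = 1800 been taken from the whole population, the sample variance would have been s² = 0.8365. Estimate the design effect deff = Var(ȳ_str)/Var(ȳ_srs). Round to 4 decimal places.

0.4792

Var(ȳ_str) = Σ Wₕ²(1−fₕ)sₕ²/nₕ with Wₕ = Nₕ/14585:
  County 4: (11147/14585)²·(1−1038/11147)·0.3055/1038 = 1.5590757 × 10^-4
  County 3: (3438/14585)²·(1−762/3438)·0.6927/762 = 3.9316 × 10^-5
  → Var(ȳ_str) = 1.9522357 × 10^-4.
Var(ȳ_srs) = (1 − 1800/14585)·0.8365/1800 = 4.0736878 × 10^-4.
deff = (1.9522357 × 10^-4) / (4.0736878 × 10^-4) = 0.4792.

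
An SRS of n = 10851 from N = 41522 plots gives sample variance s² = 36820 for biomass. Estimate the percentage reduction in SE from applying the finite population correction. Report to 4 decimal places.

f = n/N = 10851/41522 = 0.26133134.
SE_no-fpc = √(s²/n) = 1.8420737; SE_fpc = √((1−f)s²/n) = 1.5831857.
Ratio = √(1−f) = 0.85945835. Reduction = 100·(1 − 0.85945835) = 14.0542%.

14.0542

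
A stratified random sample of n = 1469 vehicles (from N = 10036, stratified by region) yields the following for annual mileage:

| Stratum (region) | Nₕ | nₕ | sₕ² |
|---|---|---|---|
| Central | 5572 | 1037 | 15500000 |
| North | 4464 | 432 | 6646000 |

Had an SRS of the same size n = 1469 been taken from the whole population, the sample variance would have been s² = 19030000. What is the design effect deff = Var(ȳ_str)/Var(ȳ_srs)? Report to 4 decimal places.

Var(ȳ_str) = Σ Wₕ²(1−fₕ)sₕ²/nₕ with Wₕ = Nₕ/10036:
  Central: (5572/10036)²·(1−1037/5572)·15500000/1037 = 3749.903
  North: (4464/10036)²·(1−432/4464)·6646000/432 = 2749.1599
  → Var(ȳ_str) = 6499.0629.
Var(ȳ_srs) = (1 − 1469/10036)·19030000/1469 = 11058.217.
deff = 6499.0629 / 11058.217 = 0.5877.

0.5877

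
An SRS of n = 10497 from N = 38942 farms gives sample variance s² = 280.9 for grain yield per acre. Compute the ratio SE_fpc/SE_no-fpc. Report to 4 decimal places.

0.8547

f = n/N = 10497/38942 = 0.26955472.
SE_no-fpc = √(s²/n) = 0.16358492; SE_fpc = √((1−f)s²/n) = 0.13980964.
Ratio = √(1−f) = 0.85466091.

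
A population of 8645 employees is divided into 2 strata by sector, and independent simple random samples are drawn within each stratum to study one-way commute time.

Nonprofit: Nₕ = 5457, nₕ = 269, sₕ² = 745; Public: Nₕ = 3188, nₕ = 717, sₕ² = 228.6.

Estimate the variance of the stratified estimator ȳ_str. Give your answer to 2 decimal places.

Var(ȳ_str) = Σₕ Wₕ²(1 − fₕ)sₕ²/nₕ with Wₕ = Nₕ/N, N = 8645.
Nonprofit: Wₕ = 0.63123193; term = 0.63123193²·(1 − 0.04929448)·745/269 = 1.0491266.
Public: Wₕ = 0.36876807; term = 0.36876807²·(1 − 0.22490590)·228.6/717 = 0.033606101.
Sum = 1.0827327.

1.08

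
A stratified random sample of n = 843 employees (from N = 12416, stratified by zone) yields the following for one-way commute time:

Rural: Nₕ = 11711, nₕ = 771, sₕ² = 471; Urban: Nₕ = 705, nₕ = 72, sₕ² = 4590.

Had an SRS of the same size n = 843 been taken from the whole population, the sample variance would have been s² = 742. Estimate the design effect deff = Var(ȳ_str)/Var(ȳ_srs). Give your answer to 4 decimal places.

Var(ȳ_str) = Σ Wₕ²(1−fₕ)sₕ²/nₕ with Wₕ = Nₕ/12416:
  Rural: (11711/12416)²·(1−771/11711)·471/771 = 0.50770849
  Urban: (705/12416)²·(1−72/705)·4590/72 = 0.18454811
  → Var(ȳ_str) = 0.6922566.
Var(ȳ_srs) = (1 − 843/12416)·742/843 = 0.8204282.
deff = 0.6922566 / 0.8204282 = 0.8438.

0.8438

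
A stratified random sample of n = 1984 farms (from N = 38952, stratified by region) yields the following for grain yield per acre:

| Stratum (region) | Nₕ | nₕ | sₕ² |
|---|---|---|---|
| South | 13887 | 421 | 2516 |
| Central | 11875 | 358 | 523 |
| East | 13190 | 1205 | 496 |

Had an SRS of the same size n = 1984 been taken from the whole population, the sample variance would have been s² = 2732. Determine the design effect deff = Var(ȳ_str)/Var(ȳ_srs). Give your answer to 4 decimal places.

0.6972

Var(ȳ_str) = Σ Wₕ²(1−fₕ)sₕ²/nₕ with Wₕ = Nₕ/38952:
  South: (13887/38952)²·(1−421/13887)·2516/421 = 0.73657346
  Central: (11875/38952)²·(1−358/11875)·523/358 = 0.13168373
  East: (13190/38952)²·(1−1205/13190)·496/1205 = 0.042886237
  → Var(ȳ_str) = 0.91114343.
Var(ȳ_srs) = (1 − 1984/38952)·2732/1984 = 1.3068785.
deff = 0.91114343 / 1.3068785 = 0.6972.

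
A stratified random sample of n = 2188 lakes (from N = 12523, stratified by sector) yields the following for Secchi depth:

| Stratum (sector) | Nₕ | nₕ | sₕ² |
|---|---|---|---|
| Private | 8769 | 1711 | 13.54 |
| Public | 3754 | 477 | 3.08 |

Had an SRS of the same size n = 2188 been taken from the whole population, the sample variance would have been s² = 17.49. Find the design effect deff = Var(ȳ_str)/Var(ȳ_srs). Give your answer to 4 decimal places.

Var(ȳ_str) = Σ Wₕ²(1−fₕ)sₕ²/nₕ with Wₕ = Nₕ/12523:
  Private: (8769/12523)²·(1−1711/8769)·13.54/1711 = 0.0031230837
  Public: (3754/12523)²·(1−477/3754)·3.08/477 = 5.0650797 × 10^-4
  → Var(ȳ_str) = 0.0036295917.
Var(ȳ_srs) = (1 − 2188/12523)·17.49/2188 = 0.0065969713.
deff = 0.0036295917 / 0.0065969713 = 0.5502.

0.5502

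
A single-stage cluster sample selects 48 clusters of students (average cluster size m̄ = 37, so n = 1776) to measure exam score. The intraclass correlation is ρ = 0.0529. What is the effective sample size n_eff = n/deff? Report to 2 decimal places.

611.49

deff = 1 + (37 − 1)·0.0529 = 1 + 1.9044 = 2.9044.
n_eff = 1776 / 2.9044 = 611.49.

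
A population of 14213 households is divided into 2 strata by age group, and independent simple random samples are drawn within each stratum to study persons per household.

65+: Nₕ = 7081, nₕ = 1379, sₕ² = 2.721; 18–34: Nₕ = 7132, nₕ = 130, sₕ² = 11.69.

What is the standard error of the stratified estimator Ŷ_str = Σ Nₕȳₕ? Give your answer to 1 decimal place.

2137.8

Var(Ŷ_str) = Σₕ Nₕ²(1 − fₕ)sₕ²/nₕ.
65+: 7081²·(1 − 1379/7081)·2.721/1379 = 79668.398.
18–34: 7132²·(1 − 130/7132)·11.69/130 = 4.4906024 × 10^6.
Sum = 4.5702708 × 10^6.
SE = √(4.5702708 × 10^6) = 2137.8.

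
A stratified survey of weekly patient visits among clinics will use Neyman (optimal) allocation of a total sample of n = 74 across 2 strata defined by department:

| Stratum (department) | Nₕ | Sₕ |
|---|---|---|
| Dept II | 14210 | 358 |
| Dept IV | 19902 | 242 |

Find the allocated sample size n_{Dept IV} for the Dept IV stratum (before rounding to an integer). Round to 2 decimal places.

Neyman allocation: nₕ = n·NₕSₕ / Σⱼ NⱼSⱼ.
Σ NⱼSⱼ = 14210·358 + 19902·242 = 9.903464 × 10^6.
n_{Dept IV} = 74·19902·242 / (9.903464 × 10^6) = 35.99.

35.99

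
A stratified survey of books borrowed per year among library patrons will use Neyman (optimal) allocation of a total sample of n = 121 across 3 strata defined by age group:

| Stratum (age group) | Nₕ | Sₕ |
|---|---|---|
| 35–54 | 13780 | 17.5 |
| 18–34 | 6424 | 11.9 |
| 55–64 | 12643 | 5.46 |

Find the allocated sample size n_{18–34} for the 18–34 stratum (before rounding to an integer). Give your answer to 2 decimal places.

Neyman allocation: nₕ = n·NₕSₕ / Σⱼ NⱼSⱼ.
Σ NⱼSⱼ = 13780·17.5 + 6424·11.9 + 12643·5.46 = 386626.38.
n_{18–34} = 121·6424·11.9 / 386626.38 = 23.92.

23.92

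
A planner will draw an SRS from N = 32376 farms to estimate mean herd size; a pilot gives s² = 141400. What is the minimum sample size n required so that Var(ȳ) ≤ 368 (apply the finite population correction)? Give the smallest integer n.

Without fpc, n₀ = s²/D = 141400/368 = 384.2391.
With fpc, (1 − n/N)·s²/n ≤ D requires n ≥ n₀/(1 + n₀/N) = 384.2391/(1 + 384.2391/32376) = 379.7324.
Rounding up, n = 380.

380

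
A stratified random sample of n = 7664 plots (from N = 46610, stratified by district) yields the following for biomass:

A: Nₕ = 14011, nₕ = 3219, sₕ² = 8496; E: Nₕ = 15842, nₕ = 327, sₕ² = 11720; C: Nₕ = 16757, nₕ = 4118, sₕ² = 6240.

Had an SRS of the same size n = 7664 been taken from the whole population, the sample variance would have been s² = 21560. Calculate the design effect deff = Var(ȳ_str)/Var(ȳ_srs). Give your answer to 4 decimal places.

Var(ȳ_str) = Σ Wₕ²(1−fₕ)sₕ²/nₕ with Wₕ = Nₕ/46610:
  A: (14011/46610)²·(1−3219/14011)·8496/3219 = 0.18369883
  E: (15842/46610)²·(1−327/15842)·11720/327 = 4.0549308
  C: (16757/46610)²·(1−4118/16757)·6240/4118 = 0.14772331
  → Var(ȳ_str) = 4.3863529.
Var(ȳ_srs) = (1 − 7664/46610)·21560/7664 = 2.3505907.
deff = 4.3863529 / 2.3505907 = 1.8661.

1.8661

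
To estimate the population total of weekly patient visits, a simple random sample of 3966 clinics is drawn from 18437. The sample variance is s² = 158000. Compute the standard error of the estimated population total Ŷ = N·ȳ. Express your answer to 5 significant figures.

103100

Var(Ŷ) = N²·Var(ȳ) = N²·(1 − n/N)·s²/n.
f = 3966/18437 = 0.21511092; Var(ȳ) = 0.78488908·158000/3966 = 31.268904.
Var(Ŷ) = 18437² · 31.268904 = 1.0629019 × 10^10.
SE(Ŷ) = √(1.0629019 × 10^10) = 103100.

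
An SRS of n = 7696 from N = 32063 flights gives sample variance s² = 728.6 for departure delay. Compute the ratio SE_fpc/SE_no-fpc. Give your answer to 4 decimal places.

f = n/N = 7696/32063 = 0.24002745.
SE_no-fpc = √(s²/n) = 0.30768906; SE_fpc = √((1−f)s²/n) = 0.26823226.
Ratio = √(1−f) = 0.87176405.

0.8718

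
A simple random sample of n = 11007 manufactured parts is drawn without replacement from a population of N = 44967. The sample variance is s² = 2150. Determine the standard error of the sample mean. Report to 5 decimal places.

Under SRS without replacement, Var(ȳ) = (1 − f)·s²/n with f = n/N = 11007/44967 = 0.24477950.
Var(ȳ) = (1 − 0.24477950)·2150/11007 = 0.75522050·0.19533024 = 0.1475174.
SE(ȳ) = √(0.1475174) = 0.38408.

0.38408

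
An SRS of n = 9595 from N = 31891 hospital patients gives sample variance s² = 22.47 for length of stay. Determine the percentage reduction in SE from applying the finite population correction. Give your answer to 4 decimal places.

f = n/N = 9595/31891 = 0.30086858.
SE_no-fpc = √(s²/n) = 0.04839261; SE_fpc = √((1−f)s²/n) = 0.040463035.
Ratio = √(1−f) = 0.83614079. Reduction = 100·(1 − 0.83614079) = 16.3859%.

16.3859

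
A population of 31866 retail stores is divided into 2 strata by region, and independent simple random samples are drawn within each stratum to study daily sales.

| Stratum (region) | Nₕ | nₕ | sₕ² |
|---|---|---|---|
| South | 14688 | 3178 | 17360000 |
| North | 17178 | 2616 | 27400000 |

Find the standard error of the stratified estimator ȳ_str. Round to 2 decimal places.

59.07

Var(ȳ_str) = Σₕ Wₕ²(1 − fₕ)sₕ²/nₕ with Wₕ = Nₕ/N, N = 31866.
South: Wₕ = 0.46093014; term = 0.46093014²·(1 − 0.21636710)·17360000/3178 = 909.44976.
North: Wₕ = 0.53906986; term = 0.53906986²·(1 − 0.15228781)·27400000/2616 = 2580.188.
Sum = 3489.6378.
SE = √(3489.6378) = 59.07.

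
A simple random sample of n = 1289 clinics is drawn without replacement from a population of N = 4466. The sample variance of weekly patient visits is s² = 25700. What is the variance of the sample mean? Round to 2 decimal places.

14.18

Under SRS without replacement, Var(ȳ) = (1 − f)·s²/n with f = n/N = 1289/4466 = 0.28862517.
Var(ȳ) = (1 − 0.28862517)·25700/1289 = 0.71137483·19.937936 = 14.183346.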